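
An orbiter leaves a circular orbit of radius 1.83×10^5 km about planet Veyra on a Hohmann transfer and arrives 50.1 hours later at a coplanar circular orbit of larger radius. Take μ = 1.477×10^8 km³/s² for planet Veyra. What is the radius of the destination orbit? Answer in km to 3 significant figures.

Transfer time t = 50.1 hours = 1.8036×10^5 s, and t = π√(a_t³/μ).
So a_t = (μ t²/π²)^(1/3) = (1.477×10^8 × (1.8036×10^5)² / π²)^(1/3) = 7.8666×10^5 km.
Since a_t = (r₁ + r₂)/2, r₂ = 2a_t − r₁ = 2×7.8666×10^5 − 1.830×10^5 = 1.39032×10^6 km.

r₂ = 1.39×10^6 km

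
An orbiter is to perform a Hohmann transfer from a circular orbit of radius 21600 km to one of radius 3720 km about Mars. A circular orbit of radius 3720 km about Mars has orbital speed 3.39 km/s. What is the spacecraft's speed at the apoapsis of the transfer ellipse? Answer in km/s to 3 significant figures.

v = 0.763 km/s

From the circular-orbit relation v² = μ/r at r = 3720 km: μ = v²r = (3.39)² × 3720 = 42750.6 km³/s².
Transfer-ellipse semi-major axis a_t = (r₁ + r₂)/2 = (21600 + 3720)/2 = 12660 km.
At apoapsis, r = 21600 km.
Vis-viva: v = √[μ(2/r − 1/a_t)] = √[42750.6 × (2/21600 − 1/12660)] = 0.7626 km/s.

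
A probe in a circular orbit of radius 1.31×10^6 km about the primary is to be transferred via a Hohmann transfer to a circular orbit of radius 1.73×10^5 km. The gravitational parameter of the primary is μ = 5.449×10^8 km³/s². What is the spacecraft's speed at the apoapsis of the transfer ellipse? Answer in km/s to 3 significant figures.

Transfer-ellipse semi-major axis a_t = (r₁ + r₂)/2 = (1.310×10^6 + 1.730×10^5)/2 = 7.415×10^5 km.
The apoapsis of the transfer ellipse is at r = 1.310×10^6 km.
From the vis-viva equation, v = √[μ(2/r − 1/a_t)] = 9.851 km/s.

v = 9.85 km/s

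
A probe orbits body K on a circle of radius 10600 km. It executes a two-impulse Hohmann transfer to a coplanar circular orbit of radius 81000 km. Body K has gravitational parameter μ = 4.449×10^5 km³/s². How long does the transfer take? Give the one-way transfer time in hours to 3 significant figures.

Semi-major axis of the transfer orbit: a_t = (10600 + 81000)/2 = 45800 km.
Transfer time t = π√(a_t³/μ) = π√((45800)³ / 4.449×10^5) = 46170 s.
Converting: 46170 s ÷ 3600 s/hour = 12.8 hours.

t = 12.8 hours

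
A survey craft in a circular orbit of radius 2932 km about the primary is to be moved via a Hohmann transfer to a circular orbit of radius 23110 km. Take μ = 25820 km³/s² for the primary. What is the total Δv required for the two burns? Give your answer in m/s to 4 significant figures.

Transfer-ellipse semi-major axis a_t = (r₁ + r₂)/2 = (2932 + 23110)/2 = 13021 km.
Circular speed at r₁: v₁ = √(μ/r₁) = √(25820/2932) = 2.9675 km/s.
Transfer-orbit speed at r₁ (vis-viva): v_p = √[μ(2/r₁ − 1/a_t)] = 3.9534 km/s.
First burn Δv₁ = |v_p − v₁| = 0.9859 km/s.
Circular speed at r₂: v₂ = √(μ/r₂) = 1.057 km/s.
Transfer-orbit speed at r₂: v_a = √[μ(2/r₂ − 1/a_t)] = 0.5016 km/s.
Second burn Δv₂ = |v₂ − v_a| = 0.5554 km/s.
Δv = Δv₁ + Δv₂ = 0.9859 + 0.5554 = 1.541 km/s.

Δv = 1541 m/s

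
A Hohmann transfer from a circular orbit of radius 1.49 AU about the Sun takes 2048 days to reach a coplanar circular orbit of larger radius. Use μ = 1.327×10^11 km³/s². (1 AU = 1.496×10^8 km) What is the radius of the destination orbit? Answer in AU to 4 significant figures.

r₂ = 8.530 AU

In km: r₁ = 1.49 × 1.496×10^8 = 2.22904×10^8 km.
Transfer time t = 2048 days = 1.769472×10^8 s, and t = π√(a_t³/μ).
So a_t = (μ t²/π²)^(1/3) = (1.327×10^11 × (1.769472×10^8)² / π²)^(1/3) = 7.4947×10^8 km.
Since a_t = (r₁ + r₂)/2, r₂ = 2a_t − r₁ = 2×7.4947×10^8 − 2.22904×10^8 = 1.276036×10^9 km.
In AU: r₂ = 1.276036×10^9 / 1.496×10^8 = 8.530 AU.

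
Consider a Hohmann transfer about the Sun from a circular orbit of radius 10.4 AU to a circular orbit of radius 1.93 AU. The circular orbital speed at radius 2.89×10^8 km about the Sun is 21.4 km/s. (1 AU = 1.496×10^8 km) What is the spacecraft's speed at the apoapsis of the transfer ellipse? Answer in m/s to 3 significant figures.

From the circular-orbit relation v² = μ/r at r = 2.89×10^8 km: μ = v²r = (21.4)² × 2.89×10^8 = 1.32350×10^11 km³/s².
In km: r₁ = 10.4 × 1.496×10^8 = 1.55584×10^9 km; r₂ = 1.93 × 1.496×10^8 = 2.88728×10^8 km.
Semi-major axis of the transfer orbit: a_t = (1.55584×10^9 + 2.88728×10^8)/2 = 9.22284×10^8 km.
At apoapsis, r = 1.55584×10^9 km.
Applying v² = μ(2/r − 1/a_t): v = 5.161 km/s.

v = 5160 m/s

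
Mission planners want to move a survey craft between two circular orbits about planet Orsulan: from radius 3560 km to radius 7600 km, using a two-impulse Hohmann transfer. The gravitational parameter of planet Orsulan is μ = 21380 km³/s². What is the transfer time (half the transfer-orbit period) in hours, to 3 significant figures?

t = 2.49 hours

Transfer-ellipse semi-major axis a_t = (r₁ + r₂)/2 = (3560 + 7600)/2 = 5580 km.
By Kepler's third law the transfer-orbit period is T = 2π√(a_t³/μ), so t = T/2 = 8956 s.
Converting: 8956 s ÷ 3600 s/hour = 2.49 hours.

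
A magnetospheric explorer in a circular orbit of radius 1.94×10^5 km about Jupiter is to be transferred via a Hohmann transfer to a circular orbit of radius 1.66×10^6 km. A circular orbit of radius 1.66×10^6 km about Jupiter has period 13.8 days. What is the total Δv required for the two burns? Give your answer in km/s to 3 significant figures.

Δv = 13.4 km/s

From Kepler's third law T² = 4π²r³/μ at r = 1.66×10^6 km, T = 13.8 days = 13.8 × 86400 s = 1.19232×10^6 s: μ = 4π²r³/T² = 1.27028×10^8 km³/s².
The Hohmann ellipse has a_t = (r₁ + r₂)/2 = 9.270×10^5 km.
Circular speed at r₁: v₁ = √(μ/r₁) = √(1.27028×10^8/1.940×10^5) = 25.5887 km/s.
On the transfer ellipse at r₁, vis-viva gives v_p = √[μ(2/r₁ − 1/a_t)] = 34.2423 km/s.
First burn Δv₁ = |v_p − v₁| = 8.654 km/s.
Circular speed at r₂: v₂ = √(μ/r₂) = 8.748 km/s.
Transfer-orbit speed at r₂: v_a = √[μ(2/r₂ − 1/a_t)] = 4.002 km/s.
Second burn Δv₂ = |v₂ − v_a| = 4.746 km/s.
Total Δv = Δv₁ + Δv₂ = 13.40 km/s.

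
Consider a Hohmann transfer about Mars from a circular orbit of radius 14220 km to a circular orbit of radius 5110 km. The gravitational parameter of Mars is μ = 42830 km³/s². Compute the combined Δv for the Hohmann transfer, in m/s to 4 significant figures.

The Hohmann ellipse has a_t = (r₁ + r₂)/2 = 9665 km.
Circular speed at r₁: v₁ = √(μ/r₁) = √(42830/14220) = 1.7355 km/s.
Transfer-orbit speed at r₁ (vis-viva): v_a = √[μ(2/r₁ − 1/a_t)] = 1.2619 km/s.
First burn Δv₁ = |v_a − v₁| = 0.4736 km/s.
At r₂, v₂ = √(μ/r₂) = 2.8951 km/s.
Transfer-orbit speed at r₂: v_p = √[μ(2/r₂ − 1/a_t)] = 3.5117 km/s.
Second burn Δv₂ = |v₂ − v_p| = 0.6166 km/s.
Total Δv = Δv₁ + Δv₂ = 1.090 km/s.

Δv = 1090 m/s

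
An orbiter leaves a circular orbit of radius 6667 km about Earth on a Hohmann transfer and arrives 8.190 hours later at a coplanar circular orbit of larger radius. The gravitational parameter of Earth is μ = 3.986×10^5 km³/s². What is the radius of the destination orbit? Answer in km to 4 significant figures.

Transfer time t = 8.190 hours = 29484 s, and t = π√(a_t³/μ).
So a_t = (μ t²/π²)^(1/3) = (3.986×10^5 × (29484)² / π²)^(1/3) = 32744 km.
Since a_t = (r₁ + r₂)/2, r₂ = 2a_t − r₁ = 2×32744 − 6667 = 58821 km.

r₂ = 58820 km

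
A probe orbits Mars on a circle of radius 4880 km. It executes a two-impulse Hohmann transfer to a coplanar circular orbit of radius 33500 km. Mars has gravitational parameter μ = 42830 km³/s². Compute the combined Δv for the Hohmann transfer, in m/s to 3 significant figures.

Δv = 1510 m/s

Semi-major axis of the transfer orbit: a_t = (4880 + 33500)/2 = 19190 km.
At r₁ the circular-orbit speed is v₁ = √(μ/r₁) = 2.96254 km/s.
Transfer-orbit speed at r₁ (v² = μ(2/r − 1/a)): v_p = √[μ(2/r₁ − 1/a_t)] = 3.91425 km/s.
First burn Δv₁ = |v_p − v₁| = 0.9517 km/s.
At r₂, v₂ = √(μ/r₂) = 1.1307 km/s.
Transfer-orbit speed at r₂: v_a = √[μ(2/r₂ − 1/a_t)] = 0.57020 km/s.
Second burn Δv₂ = |v₂ − v_a| = 0.5605 km/s.
Total Δv = Δv₁ + Δv₂ = 1.512 km/s.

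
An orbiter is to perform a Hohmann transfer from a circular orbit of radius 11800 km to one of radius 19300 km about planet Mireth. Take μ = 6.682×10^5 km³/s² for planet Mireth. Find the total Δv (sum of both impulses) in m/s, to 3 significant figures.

Transfer-ellipse semi-major axis a_t = (r₁ + r₂)/2 = (11800 + 19300)/2 = 15550 km.
At r₁ the circular-orbit speed is v₁ = √(μ/r₁) = 7.5251 km/s.
On the transfer ellipse at r₁, vis-viva gives v_p = √[μ(2/r₁ − 1/a_t)] = 8.3835 km/s.
First burn Δv₁ = |v_p − v₁| = 0.8584 km/s.
At r₂, v₂ = √(μ/r₂) = 5.88403 km/s.
Transfer-orbit speed at r₂: v_a = √[μ(2/r₂ − 1/a_t)] = 5.12567 km/s.
Second burn Δv₂ = |v₂ − v_a| = 0.7584 km/s.
Total Δv = Δv₁ + Δv₂ = 1.617 km/s.

Δv = 1620 m/s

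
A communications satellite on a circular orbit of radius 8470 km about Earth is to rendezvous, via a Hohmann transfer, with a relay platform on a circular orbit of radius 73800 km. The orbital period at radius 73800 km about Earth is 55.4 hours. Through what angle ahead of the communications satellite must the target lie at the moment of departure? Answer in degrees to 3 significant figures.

From Kepler's third law T² = 4π²r³/μ at r = 73800 km, T = 55.4 hours = 55.4 × 3600 s = 1.9944×10^5 s: μ = 4π²r³/T² = 3.98937×10^5 km³/s².
The Hohmann ellipse has a_t = (r₁ + r₂)/2 = 41135 km.
The half-period of the transfer ellipse is t = π√(a_t³/μ) = 41497 s.
The target's mean motion on its circular orbit is ω₂ = √(μ/r₂³) = 3.1504×10^-5 rad/s.
Angle swept by the target during transfer: ω₂·t = 1.3073 rad = 74.90°.
Arrival is 180° from departure on the ellipse, so φ = 180° − 74.90° = 105°.

φ = 105°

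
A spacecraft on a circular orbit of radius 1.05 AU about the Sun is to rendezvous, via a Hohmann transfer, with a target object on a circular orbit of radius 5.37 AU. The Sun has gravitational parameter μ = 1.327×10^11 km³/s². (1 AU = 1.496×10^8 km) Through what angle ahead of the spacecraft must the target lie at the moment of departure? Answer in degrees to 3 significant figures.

φ = 96.8°

In km: r₁ = 1.05 × 1.496×10^8 = 1.5708×10^8 km; r₂ = 5.37 × 1.496×10^8 = 8.03352×10^8 km.
Transfer-ellipse semi-major axis a_t = (r₁ + r₂)/2 = (1.5708×10^8 + 8.03352×10^8)/2 = 4.80216×10^8 km.
The half-period of the transfer ellipse is t = π√(a_t³/μ) = 9.075×10^7 s.
The target's mean motion on its circular orbit is ω₂ = √(μ/r₂³) = 1.600×10^-8 rad/s.
Angle swept by the target during transfer: ω₂·t = 1.452 rad = 83.19°.
Arrival is 180° from departure on the ellipse, so φ = 180° − 83.19° = 96.8°.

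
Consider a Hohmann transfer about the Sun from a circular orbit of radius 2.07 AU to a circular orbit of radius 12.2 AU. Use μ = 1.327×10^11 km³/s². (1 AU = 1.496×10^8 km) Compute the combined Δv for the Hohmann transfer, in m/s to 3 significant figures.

In km: r₁ = 2.07 × 1.496×10^8 = 3.09672×10^8 km; r₂ = 12.2 × 1.496×10^8 = 1.82512×10^9 km.
Transfer-ellipse semi-major axis a_t = (r₁ + r₂)/2 = (3.09672×10^8 + 1.82512×10^9)/2 = 1.067396×10^9 km.
Circular speed at r₁: v₁ = √(μ/r₁) = √(1.327×10^11/3.09672×10^8) = 20.701 km/s.
Transfer-orbit speed at r₁ (vis-viva equation): v_p = √[μ(2/r₁ − 1/a_t)] = 27.069 km/s.
First burn Δv₁ = |v_p − v₁| = 6.368 km/s.
At r₂, v₂ = √(μ/r₂) = 8.527 km/s.
Transfer-orbit speed at r₂: v_a = √[μ(2/r₂ − 1/a_t)] = 4.593 km/s.
Second burn Δv₂ = |v₂ − v_a| = 3.934 km/s.
Δv = Δv₁ + Δv₂ = 6.368 + 3.934 = 10.30 km/s.

Δv = 10300 m/s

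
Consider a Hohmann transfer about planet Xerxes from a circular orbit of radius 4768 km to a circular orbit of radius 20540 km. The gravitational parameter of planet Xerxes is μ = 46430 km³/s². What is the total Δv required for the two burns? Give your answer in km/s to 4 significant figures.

Δv = 1.436 km/s

The Hohmann ellipse has a_t = (r₁ + r₂)/2 = 12654 km.
Circular speed at r₁: v₁ = √(μ/r₁) = √(46430/4768) = 3.12055 km/s.
Transfer-orbit speed at r₁ (vis-viva): v_p = √[μ(2/r₁ − 1/a_t)] = 3.97574 km/s.
First burn Δv₁ = |v_p − v₁| = 0.8552 km/s.
At r₂, v₂ = √(μ/r₂) = 1.5035 km/s.
Transfer-orbit speed at r₂: v_a = √[μ(2/r₂ − 1/a_t)] = 0.92290 km/s.
Second burn Δv₂ = |v₂ − v_a| = 0.5806 km/s.
Total Δv = Δv₁ + Δv₂ = 1.436 km/s.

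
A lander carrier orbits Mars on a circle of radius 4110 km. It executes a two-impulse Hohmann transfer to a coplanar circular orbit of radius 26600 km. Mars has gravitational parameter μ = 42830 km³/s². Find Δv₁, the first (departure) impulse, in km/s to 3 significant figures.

Semi-major axis of the transfer orbit: a_t = (4110 + 26600)/2 = 15355 km.
On the circular orbit at r = 4110 km, v_c = √(μ/r) = 3.228 km/s.
Vis-viva on the transfer ellipse at r = 4110 km gives v_t = √[μ(2/r − 1/a_t)] = 4.249 km/s.
Δv₁ = |v_t − v_c| = |4.249 − 3.228| = 1.021 km/s.

Δv₁ = 1.02 km/s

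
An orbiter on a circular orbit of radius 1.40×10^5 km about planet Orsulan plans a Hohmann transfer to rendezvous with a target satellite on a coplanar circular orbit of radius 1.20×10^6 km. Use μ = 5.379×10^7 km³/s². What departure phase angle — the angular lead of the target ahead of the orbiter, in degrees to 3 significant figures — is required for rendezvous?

The Hohmann ellipse has a_t = (r₁ + r₂)/2 = 6.700×10^5 km.
The half-period of the transfer ellipse is t = π√(a_t³/μ) = 2.3492×10^5 s.
Target angular speed ω₂ = √(μ/r₂³) = 5.5793×10^-6 rad/s.
Angle swept by the target during transfer: ω₂·t = 1.3107 rad = 75.10°.
Arrival is 180° from departure on the ellipse, so φ = 180° − 75.10° = 105°.

φ = 105°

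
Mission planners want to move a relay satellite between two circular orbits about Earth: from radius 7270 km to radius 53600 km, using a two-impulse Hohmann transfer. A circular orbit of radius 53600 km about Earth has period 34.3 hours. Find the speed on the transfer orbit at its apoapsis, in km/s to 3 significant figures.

From Kepler's third law T² = 4π²r³/μ at r = 53600 km, T = 34.3 hours = 34.3 × 3600 s = 1.2348×10^5 s: μ = 4π²r³/T² = 3.98713×10^5 km³/s².
The Hohmann ellipse has a_t = (r₁ + r₂)/2 = 30435 km.
The apoapsis of the transfer ellipse is at r = 53600 km.
From the vis-viva equation, v = √[μ(2/r − 1/a_t)] = 1.333 km/s.

v = 1.33 km/s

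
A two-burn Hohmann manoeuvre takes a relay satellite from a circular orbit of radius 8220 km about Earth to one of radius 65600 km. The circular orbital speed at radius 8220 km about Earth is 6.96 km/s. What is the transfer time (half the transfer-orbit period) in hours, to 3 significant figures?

From the circular-orbit relation v² = μ/r at r = 8220 km: μ = v²r = (6.96)² × 8220 = 3.98190×10^5 km³/s².
Transfer-ellipse semi-major axis a_t = (r₁ + r₂)/2 = (8220 + 65600)/2 = 36910 km.
Half the transfer-orbit period gives t = π√(a_t³/μ) = 35300 s.
Converting: 35300 s ÷ 3600 s/hour = 9.81 hours.

t = 9.81 hours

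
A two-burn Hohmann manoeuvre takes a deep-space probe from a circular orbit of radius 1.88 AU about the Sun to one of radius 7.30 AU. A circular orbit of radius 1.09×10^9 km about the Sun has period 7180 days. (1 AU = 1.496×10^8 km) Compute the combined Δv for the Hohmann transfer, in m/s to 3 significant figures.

From Kepler's third law T² = 4π²r³/μ at r = 1.09×10^9 km, T = 7180 days = 7180 × 86400 s = 6.20352×10^8 s: μ = 4π²r³/T² = 1.32850×10^11 km³/s².
In km: r₁ = 1.88 × 1.496×10^8 = 2.81248×10^8 km; r₂ = 7.30 × 1.496×10^8 = 1.09208×10^9 km.
Transfer-ellipse semi-major axis a_t = (r₁ + r₂)/2 = (2.81248×10^8 + 1.09208×10^9)/2 = 6.86664×10^8 km.
At r₁ the circular-orbit speed is v₁ = √(μ/r₁) = 21.734 km/s.
Transfer-orbit speed at r₁ (v² = μ(2/r − 1/a)): v_p = √[μ(2/r₁ − 1/a_t)] = 27.409 km/s.
First burn Δv₁ = |v_p − v₁| = 5.675 km/s.
At r₂, v₂ = √(μ/r₂) = 11.03 km/s.
Transfer-orbit speed at r₂: v_a = √[μ(2/r₂ − 1/a_t)] = 7.059 km/s.
Second burn Δv₂ = |v₂ − v_a| = 3.971 km/s.
Total Δv = Δv₁ + Δv₂ = 9.646 km/s.

Δv = 9650 m/s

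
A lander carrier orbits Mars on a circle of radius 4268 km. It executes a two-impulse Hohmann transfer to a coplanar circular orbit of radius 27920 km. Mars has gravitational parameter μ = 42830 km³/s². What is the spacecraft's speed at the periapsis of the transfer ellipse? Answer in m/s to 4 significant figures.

Transfer-ellipse semi-major axis a_t = (r₁ + r₂)/2 = (4268 + 27920)/2 = 16094 km.
The periapsis of the transfer ellipse is at r = 4268 km.
Vis-viva: v = √[μ(2/r − 1/a_t)] = √[42830 × (2/4268 − 1/16094)] = 4.172 km/s.

v = 4172 m/s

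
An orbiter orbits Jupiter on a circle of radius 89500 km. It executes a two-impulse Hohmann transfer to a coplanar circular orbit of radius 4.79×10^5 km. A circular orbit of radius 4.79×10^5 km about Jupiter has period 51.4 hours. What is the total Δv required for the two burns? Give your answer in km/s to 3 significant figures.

From Kepler's third law T² = 4π²r³/μ at r = 4.79×10^5 km, T = 51.4 hours = 51.4 × 3600 s = 1.8504×10^5 s: μ = 4π²r³/T² = 1.26717×10^8 km³/s².
Transfer-ellipse semi-major axis a_t = (r₁ + r₂)/2 = (89500 + 4.790×10^5)/2 = 2.8425×10^5 km.
At r₁ the circular-orbit speed is v₁ = √(μ/r₁) = 37.63 km/s.
Transfer-orbit speed at r₁ (vis-viva): v_p = √[μ(2/r₁ − 1/a_t)] = 48.85 km/s.
First burn Δv₁ = |v_p − v₁| = 11.22 km/s.
At r₂, v₂ = √(μ/r₂) = 16.265 km/s.
Transfer-orbit speed at r₂: v_a = √[μ(2/r₂ − 1/a_t)] = 9.1266 km/s.
Second burn Δv₂ = |v₂ − v_a| = 7.138 km/s.
Total Δv = Δv₁ + Δv₂ = 18.36 km/s.

Δv = 18.4 km/s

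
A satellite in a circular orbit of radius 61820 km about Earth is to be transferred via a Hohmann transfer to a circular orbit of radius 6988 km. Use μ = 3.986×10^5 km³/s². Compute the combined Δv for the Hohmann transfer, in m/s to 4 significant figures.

Δv = 3966 m/s

Semi-major axis of the transfer orbit: a_t = (61820 + 6988)/2 = 34404 km.
At r₁ the circular-orbit speed is v₁ = √(μ/r₁) = 2.539 km/s.
On the transfer ellipse at r₁, vis-viva gives v_a = √[μ(2/r₁ − 1/a_t)] = 1.144 km/s.
First burn Δv₁ = |v_a − v₁| = 1.395 km/s.
Circular speed at r₂: v₂ = √(μ/r₂) = 7.55253 km/s.
Transfer-orbit speed at r₂: v_p = √[μ(2/r₂ − 1/a_t)] = 10.1240 km/s.
Second burn Δv₂ = |v₂ − v_p| = 2.571 km/s.
Δv = Δv₁ + Δv₂ = 1.395 + 2.571 = 3.966 km/s.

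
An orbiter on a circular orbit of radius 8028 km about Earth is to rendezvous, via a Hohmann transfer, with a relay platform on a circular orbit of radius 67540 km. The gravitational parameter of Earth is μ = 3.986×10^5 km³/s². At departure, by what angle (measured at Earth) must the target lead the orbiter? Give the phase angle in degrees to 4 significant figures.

Transfer-ellipse semi-major axis a_t = (r₁ + r₂)/2 = (8028 + 67540)/2 = 37784 km.
Transfer time t = π√(a_t³/μ) = 36546 s.
Target angular speed ω₂ = √(μ/r₂³) = 3.5969×10^-5 rad/s.
Angle swept by the target during transfer: ω₂·t = 1.3145 rad = 75.32°.
The orbiter traverses 180° on the transfer ellipse, so the target must lead by 180° − 75.32° = 104.7°.

φ = 104.7°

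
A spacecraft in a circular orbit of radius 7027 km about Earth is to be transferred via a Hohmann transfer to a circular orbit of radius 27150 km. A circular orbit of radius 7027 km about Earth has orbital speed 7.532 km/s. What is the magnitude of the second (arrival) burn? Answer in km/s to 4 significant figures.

From the circular-orbit relation v² = μ/r at r = 7027 km: μ = v²r = (7.532)² × 7027 = 3.98649×10^5 km³/s².
Semi-major axis of the transfer orbit: a_t = (7027 + 27150)/2 = 17088.5 km.
Circular speed at r = 27150 km: v_c = √(μ/r) = 3.832 km/s.
Transfer-orbit speed at the same r (vis-viva, a = a_t): v_t = √[μ(2/r − 1/a_t)] = 2.457 km/s.
Δv₂ = |v_t − v_c| = |2.457 − 3.832| = 1.375 km/s.

Δv₂ = 1.375 km/s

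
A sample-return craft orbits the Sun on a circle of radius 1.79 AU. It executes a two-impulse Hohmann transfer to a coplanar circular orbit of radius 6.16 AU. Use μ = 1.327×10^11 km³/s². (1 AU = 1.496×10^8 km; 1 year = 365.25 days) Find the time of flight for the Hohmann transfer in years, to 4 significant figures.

In km: r₁ = 1.79 × 1.496×10^8 = 2.67784×10^8 km; r₂ = 6.16 × 1.496×10^8 = 9.21536×10^8 km.
Semi-major axis of the transfer orbit: a_t = (2.67784×10^8 + 9.21536×10^8)/2 = 5.9466×10^8 km.
By Kepler's third law the transfer-orbit period is T = 2π√(a_t³/μ), so t = T/2 = 1.2506×10^8 s.
Converting: 1.2506×10^8 s ÷ 3.15576×10^7 s/year (365.25 × 86400) = 3.963 years.

t = 3.963 years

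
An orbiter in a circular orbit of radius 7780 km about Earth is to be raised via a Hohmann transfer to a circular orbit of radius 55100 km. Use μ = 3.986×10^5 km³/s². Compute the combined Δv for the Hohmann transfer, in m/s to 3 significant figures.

Δv = 3670 m/s

The Hohmann ellipse has a_t = (r₁ + r₂)/2 = 31440 km.
Circular speed at r₁: v₁ = √(μ/r₁) = √(3.986×10^5/7780) = 7.158 km/s.
On the transfer ellipse at r₁, vis-viva equation gives v_p = √[μ(2/r₁ − 1/a_t)] = 9.476 km/s.
First burn Δv₁ = |v_p − v₁| = 2.318 km/s.
Circular speed at r₂: v₂ = √(μ/r₂) = 2.690 km/s.
Transfer-orbit speed at r₂: v_a = √[μ(2/r₂ − 1/a_t)] = 1.338 km/s.
Second burn Δv₂ = |v₂ − v_a| = 1.352 km/s.
Δv = Δv₁ + Δv₂ = 2.318 + 1.352 = 3.670 km/s.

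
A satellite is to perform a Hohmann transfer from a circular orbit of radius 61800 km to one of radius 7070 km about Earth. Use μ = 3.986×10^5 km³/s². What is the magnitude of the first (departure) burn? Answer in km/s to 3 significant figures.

The Hohmann ellipse has a_t = (r₁ + r₂)/2 = 34435 km.
On the circular orbit at r = 61800 km, v_c = √(μ/r) = 2.540 km/s.
Transfer-orbit speed at the same r (vis-viva, a = a_t): v_t = √[μ(2/r − 1/a_t)] = 1.151 km/s.
Δv₁ = |v_t − v_c| = |1.151 − 2.540| = 1.389 km/s.

Δv₁ = 1.39 km/s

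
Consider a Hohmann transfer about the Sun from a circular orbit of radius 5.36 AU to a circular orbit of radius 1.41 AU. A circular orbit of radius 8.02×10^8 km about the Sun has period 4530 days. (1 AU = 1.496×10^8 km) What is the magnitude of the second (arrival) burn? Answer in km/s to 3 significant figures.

From Kepler's third law T² = 4π²r³/μ at r = 8.02×10^8 km, T = 4530 days = 4530 × 86400 s = 3.91392×10^8 s: μ = 4π²r³/T² = 1.32941×10^11 km³/s².
In km: r₁ = 5.36 × 1.496×10^8 = 8.01856×10^8 km; r₂ = 1.41 × 1.496×10^8 = 2.10936×10^8 km.
Semi-major axis of the transfer orbit: a_t = (8.01856×10^8 + 2.10936×10^8)/2 = 5.06396×10^8 km.
Circular speed at r = 2.10936×10^8 km: v_c = √(μ/r) = 25.105 km/s.
Vis-viva on the transfer ellipse at r = 2.10936×10^8 km gives v_t = √[μ(2/r − 1/a_t)] = 31.591 km/s.
Δv₂ = |v_t − v_c| = |31.591 − 25.105| = 6.486 km/s.

Δv₂ = 6.49 km/s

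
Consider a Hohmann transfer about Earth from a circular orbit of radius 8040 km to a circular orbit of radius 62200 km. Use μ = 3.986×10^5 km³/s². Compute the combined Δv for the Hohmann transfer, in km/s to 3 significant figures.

The Hohmann ellipse has a_t = (r₁ + r₂)/2 = 35120 km.
At r₁ the circular-orbit speed is v₁ = √(μ/r₁) = 7.0411 km/s.
Transfer-orbit speed at r₁ (v² = μ(2/r − 1/a)): v_p = √[μ(2/r₁ − 1/a_t)] = 9.3704 km/s.
First burn Δv₁ = |v_p − v₁| = 2.3293 km/s.
Circular speed at r₂: v₂ = √(μ/r₂) = 2.5315 km/s.
Transfer-orbit speed at r₂: v_a = √[μ(2/r₂ − 1/a_t)] = 1.2112 km/s.
Second burn Δv₂ = |v₂ − v_a| = 1.3203 km/s.
Total Δv = Δv₁ + Δv₂ = 3.650 km/s.

Δv = 3.65 km/s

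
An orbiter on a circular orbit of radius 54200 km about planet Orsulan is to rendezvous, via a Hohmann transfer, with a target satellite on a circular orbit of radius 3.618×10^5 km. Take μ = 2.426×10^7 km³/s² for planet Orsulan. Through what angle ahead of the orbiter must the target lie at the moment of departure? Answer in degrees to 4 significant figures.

φ = 101.5°

The Hohmann ellipse has a_t = (r₁ + r₂)/2 = 2.080×10^5 km.
Transfer time t = π√(a_t³/μ) = 60506 s.
The target's mean motion on its circular orbit is ω₂ = √(μ/r₂³) = 2.2633×10^-5 rad/s.
Angle swept by the target during transfer: ω₂·t = 1.3694 rad = 78.46°.
Arrival is 180° from departure on the ellipse, so φ = 180° − 78.46° = 101.5°.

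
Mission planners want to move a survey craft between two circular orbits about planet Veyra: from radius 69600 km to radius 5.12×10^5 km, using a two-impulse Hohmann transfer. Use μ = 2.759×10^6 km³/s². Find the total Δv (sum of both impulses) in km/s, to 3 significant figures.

Δv = 3.24 km/s

Semi-major axis of the transfer orbit: a_t = (69600 + 5.120×10^5)/2 = 2.908×10^5 km.
At r₁ the circular-orbit speed is v₁ = √(μ/r₁) = 6.296 km/s.
Transfer-orbit speed at r₁ (vis-viva): v_p = √[μ(2/r₁ − 1/a_t)] = 8.354 km/s.
First burn Δv₁ = |v_p − v₁| = 2.058 km/s.
At r₂, v₂ = √(μ/r₂) = 2.3214 km/s.
Transfer-orbit speed at r₂: v_a = √[μ(2/r₂ − 1/a_t)] = 1.1357 km/s.
Second burn Δv₂ = |v₂ − v_a| = 1.186 km/s.
Total Δv = Δv₁ + Δv₂ = 3.244 km/s.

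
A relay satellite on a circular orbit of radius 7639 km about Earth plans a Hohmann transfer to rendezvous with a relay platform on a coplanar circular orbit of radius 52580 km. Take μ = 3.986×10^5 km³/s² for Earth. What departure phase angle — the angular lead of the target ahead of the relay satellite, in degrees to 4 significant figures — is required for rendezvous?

φ = 102.0°

Semi-major axis of the transfer orbit: a_t = (7639 + 52580)/2 = 30109.5 km.
Transfer time t = π√(a_t³/μ) = 26000 s.
Target angular speed ω₂ = √(μ/r₂³) = 5.236×10^-5 rad/s.
Angle swept by the target during transfer: ω₂·t = 1.3614 rad = 78.00°.
Arrival is 180° from departure on the ellipse, so φ = 180° − 78.00° = 102.0°.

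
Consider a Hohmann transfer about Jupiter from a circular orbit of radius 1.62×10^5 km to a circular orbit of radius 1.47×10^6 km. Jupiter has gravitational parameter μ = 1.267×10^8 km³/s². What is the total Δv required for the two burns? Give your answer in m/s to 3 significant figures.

The Hohmann ellipse has a_t = (r₁ + r₂)/2 = 8.160×10^5 km.
At r₁ the circular-orbit speed is v₁ = √(μ/r₁) = 27.97 km/s.
Transfer-orbit speed at r₁ (vis-viva): v_p = √[μ(2/r₁ − 1/a_t)] = 37.54 km/s.
First burn Δv₁ = |v_p − v₁| = 9.570 km/s.
Circular speed at r₂: v₂ = √(μ/r₂) = 9.284 km/s.
Transfer-orbit speed at r₂: v_a = √[μ(2/r₂ − 1/a_t)] = 4.137 km/s.
Second burn Δv₂ = |v₂ − v_a| = 5.147 km/s.
Total Δv = Δv₁ + Δv₂ = 14.72 km/s.

Δv = 14700 m/s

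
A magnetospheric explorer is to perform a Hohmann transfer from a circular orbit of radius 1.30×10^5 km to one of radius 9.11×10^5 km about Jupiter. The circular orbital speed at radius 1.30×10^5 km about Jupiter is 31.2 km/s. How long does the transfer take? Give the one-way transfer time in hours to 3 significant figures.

t = 29.1 hours

From the circular-orbit relation v² = μ/r at r = 1.30×10^5 km: μ = v²r = (31.2)² × 1.30×10^5 = 1.26547×10^8 km³/s².
Transfer-ellipse semi-major axis a_t = (r₁ + r₂)/2 = (1.300×10^5 + 9.110×10^5)/2 = 5.205×10^5 km.
Half the transfer-orbit period gives t = π√(a_t³/μ) = 1.049×10^5 s.
Converting: 1.049×10^5 s ÷ 3600 s/hour = 29.1 hours.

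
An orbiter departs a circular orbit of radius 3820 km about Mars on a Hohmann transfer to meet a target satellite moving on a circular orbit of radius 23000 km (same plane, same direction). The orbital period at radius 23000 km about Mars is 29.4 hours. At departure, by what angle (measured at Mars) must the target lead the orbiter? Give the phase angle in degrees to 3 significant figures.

From Kepler's third law T² = 4π²r³/μ at r = 23000 km, T = 29.4 hours = 29.4 × 3600 s = 1.0584×10^5 s: μ = 4π²r³/T² = 42878.9 km³/s².
Semi-major axis of the transfer orbit: a_t = (3820 + 23000)/2 = 13410 km.
Transfer time t = π√(a_t³/μ) = 23559.78 s.
Target angular speed ω₂ = √(μ/r₂³) = 5.936494×10^-5 rad/s.
Angle swept by the target during transfer: ω₂·t = 1.39862 rad = 80.14°.
Arrival is 180° from departure on the ellipse, so φ = 180° − 80.14° = 99.9°.

φ = 99.9°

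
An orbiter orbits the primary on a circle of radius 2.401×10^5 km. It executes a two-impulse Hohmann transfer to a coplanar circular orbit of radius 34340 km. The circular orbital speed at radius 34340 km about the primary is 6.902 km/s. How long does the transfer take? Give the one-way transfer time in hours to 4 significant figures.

t = 34.68 hours

From the circular-orbit relation v² = μ/r at r = 34340 km: μ = v²r = (6.902)² × 34340 = 1.63588×10^6 km³/s².
The Hohmann ellipse has a_t = (r₁ + r₂)/2 = 1.3722×10^5 km.
By Kepler's third law the transfer-orbit period is T = 2π√(a_t³/μ), so t = T/2 = 1.2485×10^5 s.
Converting: 1.2485×10^5 s ÷ 3600 s/hour = 34.68 hours.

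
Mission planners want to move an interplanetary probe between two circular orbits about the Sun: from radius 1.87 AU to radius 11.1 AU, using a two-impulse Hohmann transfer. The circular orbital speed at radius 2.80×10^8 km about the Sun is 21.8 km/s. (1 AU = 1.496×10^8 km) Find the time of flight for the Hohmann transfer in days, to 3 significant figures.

t = 3010 days

From the circular-orbit relation v² = μ/r at r = 2.80×10^8 km: μ = v²r = (21.8)² × 2.80×10^8 = 1.33067×10^11 km³/s².
In km: r₁ = 1.87 × 1.496×10^8 = 2.79752×10^8 km; r₂ = 11.1 × 1.496×10^8 = 1.66056×10^9 km.
The Hohmann ellipse has a_t = (r₁ + r₂)/2 = 9.70156×10^8 km.
Half the transfer-orbit period gives t = π√(a_t³/μ) = 2.602×10^8 s.
Converting: 2.602×10^8 s ÷ 86400 s/day = 3010 days.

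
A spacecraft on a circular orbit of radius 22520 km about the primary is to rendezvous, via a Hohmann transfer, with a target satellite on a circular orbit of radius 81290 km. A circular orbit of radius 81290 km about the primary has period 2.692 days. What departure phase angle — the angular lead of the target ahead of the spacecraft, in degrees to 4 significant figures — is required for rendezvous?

φ = 88.16°

From Kepler's third law T² = 4π²r³/μ at r = 81290 km, T = 2.692 days = 2.692 × 86400 s = 2.325888×10^5 s: μ = 4π²r³/T² = 3.92007×10^5 km³/s².
The Hohmann ellipse has a_t = (r₁ + r₂)/2 = 51905 km.
Transfer time t = π√(a_t³/μ) = 59336 s.
Target angular speed ω₂ = √(μ/r₂³) = 2.7014×10^-5 rad/s.
Angle swept by the target during transfer: ω₂·t = 1.6029 rad = 91.84°.
Arrival is 180° from departure on the ellipse, so φ = 180° − 91.84° = 88.16°.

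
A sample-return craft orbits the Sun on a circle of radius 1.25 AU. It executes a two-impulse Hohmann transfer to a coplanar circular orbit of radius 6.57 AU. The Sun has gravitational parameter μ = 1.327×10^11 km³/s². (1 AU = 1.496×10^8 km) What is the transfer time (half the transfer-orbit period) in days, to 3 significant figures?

t = 1410 days

In km: r₁ = 1.25 × 1.496×10^8 = 1.870×10^8 km; r₂ = 6.57 × 1.496×10^8 = 9.82872×10^8 km.
Transfer-ellipse semi-major axis a_t = (r₁ + r₂)/2 = (1.870×10^8 + 9.82872×10^8)/2 = 5.84936×10^8 km.
Transfer time t = π√(a_t³/μ) = π√((5.84936×10^8)³ / 1.327×10^11) = 1.220×10^8 s.
Converting: 1.220×10^8 s ÷ 86400 s/day = 1410 days.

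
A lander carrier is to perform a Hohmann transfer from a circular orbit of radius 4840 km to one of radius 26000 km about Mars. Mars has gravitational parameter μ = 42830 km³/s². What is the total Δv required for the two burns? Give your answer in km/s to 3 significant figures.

The Hohmann ellipse has a_t = (r₁ + r₂)/2 = 15420 km.
Circular speed at r₁: v₁ = √(μ/r₁) = √(42830/4840) = 2.975 km/s.
On the transfer ellipse at r₁, vis-viva equation gives v_p = √[μ(2/r₁ − 1/a_t)] = 3.863 km/s.
First burn Δv₁ = |v_p − v₁| = 0.8880 km/s.
At r₂, v₂ = √(μ/r₂) = 1.2835 km/s.
Transfer-orbit speed at r₂: v_a = √[μ(2/r₂ − 1/a_t)] = 0.71906 km/s.
Second burn Δv₂ = |v₂ − v_a| = 0.5644 km/s.
Total Δv = Δv₁ + Δv₂ = 1.452 km/s.

Δv = 1.45 km/s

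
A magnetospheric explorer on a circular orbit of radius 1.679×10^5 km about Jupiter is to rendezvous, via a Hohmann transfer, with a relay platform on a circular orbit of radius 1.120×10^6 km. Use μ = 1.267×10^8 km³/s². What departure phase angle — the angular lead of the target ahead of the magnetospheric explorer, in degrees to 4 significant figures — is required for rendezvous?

φ = 101.5°

Transfer-ellipse semi-major axis a_t = (r₁ + r₂)/2 = (1.679×10^5 + 1.120×10^6)/2 = 6.4395×10^5 km.
The half-period of the transfer ellipse is t = π√(a_t³/μ) = 1.4422×10^5 s.
Target angular speed ω₂ = √(μ/r₂³) = 9.4964×10^-6 rad/s.
Angle swept by the target during transfer: ω₂·t = 1.3696 rad = 78.47°.
Arrival is 180° from departure on the ellipse, so φ = 180° − 78.47° = 101.5°.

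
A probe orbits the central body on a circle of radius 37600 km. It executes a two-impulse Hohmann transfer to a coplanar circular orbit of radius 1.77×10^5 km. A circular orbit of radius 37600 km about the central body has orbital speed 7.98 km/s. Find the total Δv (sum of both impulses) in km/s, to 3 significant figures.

Δv = 3.77 km/s

From the circular-orbit relation v² = μ/r at r = 37600 km: μ = v²r = (7.98)² × 37600 = 2.39438×10^6 km³/s².
Transfer-ellipse semi-major axis a_t = (r₁ + r₂)/2 = (37600 + 1.770×10^5)/2 = 1.073×10^5 km.
At r₁ the circular-orbit speed is v₁ = √(μ/r₁) = 7.9800 km/s.
Transfer-orbit speed at r₁ (vis-viva equation): v_p = √[μ(2/r₁ − 1/a_t)] = 10.249 km/s.
First burn Δv₁ = |v_p − v₁| = 2.269 km/s.
At r₂, v₂ = √(μ/r₂) = 3.678 km/s.
Transfer-orbit speed at r₂: v_a = √[μ(2/r₂ − 1/a_t)] = 2.177 km/s.
Second burn Δv₂ = |v₂ − v_a| = 1.501 km/s.
Total Δv = Δv₁ + Δv₂ = 3.770 km/s.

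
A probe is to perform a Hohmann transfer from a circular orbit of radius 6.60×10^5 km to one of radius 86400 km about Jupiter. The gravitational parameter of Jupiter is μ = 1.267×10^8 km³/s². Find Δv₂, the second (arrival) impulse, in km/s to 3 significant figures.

Δv₂ = 12.6 km/s

Semi-major axis of the transfer orbit: a_t = (6.600×10^5 + 86400)/2 = 3.732×10^5 km.
On the circular orbit at r = 86400 km, v_c = √(μ/r) = 38.294 km/s.
Transfer-orbit speed at the same r (vis-viva, a = a_t): v_t = √[μ(2/r − 1/a_t)] = 50.925 km/s.
Δv₂ = |v_t − v_c| = |50.925 − 38.294| = 12.63 km/s.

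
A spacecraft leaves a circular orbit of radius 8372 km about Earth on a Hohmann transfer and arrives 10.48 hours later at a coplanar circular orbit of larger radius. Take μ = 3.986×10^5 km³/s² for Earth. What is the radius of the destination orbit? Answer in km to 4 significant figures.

Transfer time t = 10.48 hours = 37728 s, and t = π√(a_t³/μ).
So a_t = (μ t²/π²)^(1/3) = (3.986×10^5 × (37728)² / π²)^(1/3) = 38594 km.
Since a_t = (r₁ + r₂)/2, r₂ = 2a_t − r₁ = 2×38594 − 8372 = 68816 km.

r₂ = 68820 km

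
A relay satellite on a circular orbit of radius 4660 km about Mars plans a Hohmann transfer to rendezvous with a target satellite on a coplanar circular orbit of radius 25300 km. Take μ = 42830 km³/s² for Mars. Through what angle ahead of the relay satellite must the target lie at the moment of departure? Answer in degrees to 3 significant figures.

φ = 98.0°

Transfer-ellipse semi-major axis a_t = (r₁ + r₂)/2 = (4660 + 25300)/2 = 14980 km.
Transfer time t = π√(a_t³/μ) = 27830 s.
Target angular speed ω₂ = √(μ/r₂³) = 5.143×10^-5 rad/s.
Angle swept by the target during transfer: ω₂·t = 1.4313 rad = 82.01°.
Arrival is 180° from departure on the ellipse, so φ = 180° − 82.01° = 98.0°.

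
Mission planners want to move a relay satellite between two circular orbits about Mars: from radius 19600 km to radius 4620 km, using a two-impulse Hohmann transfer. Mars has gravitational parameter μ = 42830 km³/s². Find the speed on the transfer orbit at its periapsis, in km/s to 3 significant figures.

The Hohmann ellipse has a_t = (r₁ + r₂)/2 = 12110 km.
The periapsis of the transfer ellipse is at r = 4620 km.
Applying v² = μ(2/r − 1/a_t): v = 3.874 km/s.

v = 3.87 km/s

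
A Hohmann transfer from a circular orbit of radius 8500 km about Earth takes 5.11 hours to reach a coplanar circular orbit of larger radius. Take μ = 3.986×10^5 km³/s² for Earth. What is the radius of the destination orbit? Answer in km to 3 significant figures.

r₂ = 39300 km

Transfer time t = 5.11 hours = 18396 s, and t = π√(a_t³/μ).
So a_t = (μ t²/π²)^(1/3) = (3.986×10^5 × (18396)² / π²)^(1/3) = 23909 km.
Since a_t = (r₁ + r₂)/2, r₂ = 2a_t − r₁ = 2×23909 − 8500 = 39318 km.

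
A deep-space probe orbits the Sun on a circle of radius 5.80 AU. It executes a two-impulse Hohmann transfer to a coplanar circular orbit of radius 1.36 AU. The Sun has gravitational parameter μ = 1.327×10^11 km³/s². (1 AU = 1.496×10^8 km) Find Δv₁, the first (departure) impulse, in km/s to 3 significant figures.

Δv₁ = 4.74 km/s

In km: r₁ = 5.80 × 1.496×10^8 = 8.6768×10^8 km; r₂ = 1.36 × 1.496×10^8 = 2.03456×10^8 km.
The Hohmann ellipse has a_t = (r₁ + r₂)/2 = 5.35568×10^8 km.
Circular speed at r = 8.6768×10^8 km: v_c = √(μ/r) = 12.36675 km/s.
Transfer-orbit speed at the same r (vis-viva, a = a_t): v_t = √[μ(2/r − 1/a_t)] = 7.622257 km/s.
Δv₁ = |v_t − v_c| = |7.622257 − 12.36675| = 4.744 km/s.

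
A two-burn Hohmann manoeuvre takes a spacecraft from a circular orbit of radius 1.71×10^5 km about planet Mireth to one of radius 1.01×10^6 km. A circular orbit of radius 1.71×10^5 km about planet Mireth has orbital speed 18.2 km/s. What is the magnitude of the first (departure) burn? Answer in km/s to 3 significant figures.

Δv₁ = 5.60 km/s

From the circular-orbit relation v² = μ/r at r = 1.71×10^5 km: μ = v²r = (18.2)² × 1.71×10^5 = 5.66420×10^7 km³/s².
Semi-major axis of the transfer orbit: a_t = (1.710×10^5 + 1.010×10^6)/2 = 5.905×10^5 km.
On the circular orbit at r = 1.710×10^5 km, v_c = √(μ/r) = 18.200 km/s.
Vis-viva on the transfer ellipse at r = 1.710×10^5 km gives v_t = √[μ(2/r − 1/a_t)] = 23.802 km/s.
Δv₁ = |v_t − v_c| = |23.802 − 18.200| = 5.602 km/s.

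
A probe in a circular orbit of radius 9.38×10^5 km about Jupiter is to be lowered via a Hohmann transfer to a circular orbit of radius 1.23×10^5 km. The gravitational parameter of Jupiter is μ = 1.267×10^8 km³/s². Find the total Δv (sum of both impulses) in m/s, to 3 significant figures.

Semi-major axis of the transfer orbit: a_t = (9.380×10^5 + 1.230×10^5)/2 = 5.305×10^5 km.
At r₁ the circular-orbit speed is v₁ = √(μ/r₁) = 11.622 km/s.
On the transfer ellipse at r₁, vis-viva gives v_a = √[μ(2/r₁ − 1/a_t)] = 5.5962 km/s.
First burn Δv₁ = |v_a − v₁| = 6.026 km/s.
Circular speed at r₂: v₂ = √(μ/r₂) = 32.095 km/s.
Transfer-orbit speed at r₂: v_p = √[μ(2/r₂ − 1/a_t)] = 42.677 km/s.
Second burn Δv₂ = |v₂ − v_p| = 10.58 km/s.
Total Δv = Δv₁ + Δv₂ = 16.61 km/s.

Δv = 16600 m/s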